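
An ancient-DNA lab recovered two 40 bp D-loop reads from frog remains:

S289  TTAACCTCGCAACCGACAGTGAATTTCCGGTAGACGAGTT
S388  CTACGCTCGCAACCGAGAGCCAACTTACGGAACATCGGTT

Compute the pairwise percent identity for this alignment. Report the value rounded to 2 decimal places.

67.50%

Mismatches occur at site 1 (T/C), site 4 (A/C), site 5 (C/G), site 17 (C/G), site 20 (T/C), site 21 (G/C), site 24 (T/C), site 27 (C/A), site 31 (T/A), site 33 (G/C), site 35 (C/T), site 36 (G/C), site 37 (A/G).
27 of the 40 sites match, so the percent identity is 27/40 × 100 = 67.50%.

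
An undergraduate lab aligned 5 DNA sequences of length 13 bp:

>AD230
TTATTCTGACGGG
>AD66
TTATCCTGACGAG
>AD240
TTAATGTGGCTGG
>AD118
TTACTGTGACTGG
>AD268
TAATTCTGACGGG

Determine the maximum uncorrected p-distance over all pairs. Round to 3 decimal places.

Pairwise Hamming distances:
  AD230 vs AD66: 2
  AD230 vs AD240: 4
  AD230 vs AD118: 3
  AD230 vs AD268: 1
  AD66 vs AD240: 6
  AD66 vs AD118: 5
  AD66 vs AD268: 3
  AD240 vs AD118: 2
  AD240 vs AD268: 5
  AD118 vs AD268: 4
The largest is 6 mismatches, between AD66 and AD240; p = 6/13 = 0.462.

0.462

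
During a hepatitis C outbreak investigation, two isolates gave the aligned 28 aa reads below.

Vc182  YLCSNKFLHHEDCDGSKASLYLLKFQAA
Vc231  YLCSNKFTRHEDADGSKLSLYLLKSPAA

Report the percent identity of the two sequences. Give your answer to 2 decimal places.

78.57%

Mismatches occur at site 8 (L↔T), site 9 (H↔R), site 13 (C↔A), site 18 (A↔L), site 25 (F↔S), site 26 (Q↔P).
22 of the 28 sites match, so the percent identity is 22/28 × 100 = 78.57%.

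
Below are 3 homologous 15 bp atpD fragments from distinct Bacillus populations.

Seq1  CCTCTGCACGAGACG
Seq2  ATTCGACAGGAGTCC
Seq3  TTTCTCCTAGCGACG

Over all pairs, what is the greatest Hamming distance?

8

Pairwise Hamming distances:
  Seq1 vs Seq2: 7
  Seq1 vs Seq3: 6
  Seq2 vs Seq3: 8
The largest is 8, between Seq2 and Seq3.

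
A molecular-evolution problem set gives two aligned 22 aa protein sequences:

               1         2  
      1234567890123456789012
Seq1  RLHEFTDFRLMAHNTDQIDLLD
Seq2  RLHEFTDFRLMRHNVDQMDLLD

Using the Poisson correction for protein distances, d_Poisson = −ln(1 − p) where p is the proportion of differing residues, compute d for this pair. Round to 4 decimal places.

0.1466

Differing sites — 12:A/R; 15:T/V; 18:I/M.
p = 3/22 = 0.136364.
d = −ln(1 − 0.136364) = −ln(0.863636) = 0.1466.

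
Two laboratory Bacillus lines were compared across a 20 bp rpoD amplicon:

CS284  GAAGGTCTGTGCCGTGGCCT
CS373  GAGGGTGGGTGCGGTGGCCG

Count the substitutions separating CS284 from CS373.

5

Mismatches occur at site 3 (A↔G), site 7 (C↔G), site 8 (T↔G), site 13 (C↔G), site 20 (T↔G).
That gives 5 mismatches out of 20 aligned sites, so the Hamming distance is 5.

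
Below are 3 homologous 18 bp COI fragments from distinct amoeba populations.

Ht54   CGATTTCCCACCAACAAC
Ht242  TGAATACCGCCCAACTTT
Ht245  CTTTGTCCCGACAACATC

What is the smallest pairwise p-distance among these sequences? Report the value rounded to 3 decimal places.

0.333

Pairwise Hamming distances:
  Ht54 vs Ht242: 8
  Ht54 vs Ht245: 6
  Ht242 vs Ht245: 11
The smallest is 6 mismatches, between Ht54 and Ht245; p = 6/18 = 0.333.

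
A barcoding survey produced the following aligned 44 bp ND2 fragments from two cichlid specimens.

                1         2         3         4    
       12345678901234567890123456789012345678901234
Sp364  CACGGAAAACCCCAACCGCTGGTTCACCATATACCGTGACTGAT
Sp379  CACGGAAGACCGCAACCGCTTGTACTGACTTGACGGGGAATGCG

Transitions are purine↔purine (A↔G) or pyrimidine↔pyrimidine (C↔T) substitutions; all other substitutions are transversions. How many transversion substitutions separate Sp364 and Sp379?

The sequences differ at positions 8 (A/G, transition), 12 (C/G, transversion), 21 (G/T, transversion), 24 (T/A, transversion), 26 (A/T, transversion), 27 (C/G, transversion), 28 (C/A, transversion), 29 (A/C, transversion), 31 (A/T, transversion), 32 (T/G, transversion), 35 (C/G, transversion), 37 (T/G, transversion), 40 (C/A, transversion), 43 (A/C, transversion), 44 (T/G, transversion).
Of the 15 differences, 1 transition and 14 transversions, so the answer is 14.

14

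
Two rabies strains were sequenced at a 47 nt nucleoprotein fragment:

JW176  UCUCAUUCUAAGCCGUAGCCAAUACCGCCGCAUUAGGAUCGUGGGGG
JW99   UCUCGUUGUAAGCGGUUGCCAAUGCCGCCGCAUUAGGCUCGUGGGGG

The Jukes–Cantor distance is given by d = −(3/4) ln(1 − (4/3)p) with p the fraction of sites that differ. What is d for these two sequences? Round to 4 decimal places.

Differing sites — 5:A/G; 8:C/G; 14:C/G; 17:A/U; 24:A/G; 38:A/C.
p = 6/47 = 0.127660.
d = −0.75 · ln(1 − (4/3)·0.127660) = −0.75 · ln(0.829787) = −0.75 · (-0.186586) = 0.1399.

0.1399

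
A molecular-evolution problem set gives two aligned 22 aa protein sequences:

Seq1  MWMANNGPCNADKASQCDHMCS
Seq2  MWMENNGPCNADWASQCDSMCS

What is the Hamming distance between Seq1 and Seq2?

Mismatches occur at site 4 (A↔E), site 13 (K↔W), site 19 (H↔S).
That gives 3 mismatches out of 22 aligned sites, so the Hamming distance is 3.

3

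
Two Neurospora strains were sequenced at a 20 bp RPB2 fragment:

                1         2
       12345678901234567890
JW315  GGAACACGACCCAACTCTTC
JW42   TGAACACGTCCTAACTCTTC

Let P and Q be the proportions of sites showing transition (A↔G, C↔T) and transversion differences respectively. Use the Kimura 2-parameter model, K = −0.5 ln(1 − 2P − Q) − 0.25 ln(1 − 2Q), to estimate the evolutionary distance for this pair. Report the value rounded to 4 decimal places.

0.1674

The sequences differ at positions 1 (G/T, transversion), 9 (A/T, transversion), 12 (C/T, transition).
Of the 3 differences, 1 transition and 2 transversions over 20 sites: P = 1/20 = 0.050000, Q = 2/20 = 0.100000.
d = −0.5·ln(0.800000) − 0.25·ln(0.800000) = −0.5·(-0.223144) − 0.25·(-0.223144) = 0.1674.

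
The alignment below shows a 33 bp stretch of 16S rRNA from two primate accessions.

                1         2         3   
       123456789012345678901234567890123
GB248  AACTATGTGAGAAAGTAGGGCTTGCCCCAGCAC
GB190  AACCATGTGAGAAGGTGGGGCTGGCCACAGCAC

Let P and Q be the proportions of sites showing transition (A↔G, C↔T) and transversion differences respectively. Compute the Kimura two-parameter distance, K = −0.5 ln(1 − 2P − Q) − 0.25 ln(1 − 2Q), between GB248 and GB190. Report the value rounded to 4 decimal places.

0.1711

Mismatches occur at site 4 (T→C, transition), site 14 (A→G, transition), site 17 (A→G, transition), site 23 (T→G, transversion), site 27 (C→A, transversion).
Of the 5 differences, 3 transitions and 2 transversions over 33 sites: P = 3/33 = 0.090909, Q = 2/33 = 0.060606.
d = −0.5·ln(0.757576) − 0.25·ln(0.878788) = −0.5·(-0.277631) − 0.25·(-0.129212) = 0.1711.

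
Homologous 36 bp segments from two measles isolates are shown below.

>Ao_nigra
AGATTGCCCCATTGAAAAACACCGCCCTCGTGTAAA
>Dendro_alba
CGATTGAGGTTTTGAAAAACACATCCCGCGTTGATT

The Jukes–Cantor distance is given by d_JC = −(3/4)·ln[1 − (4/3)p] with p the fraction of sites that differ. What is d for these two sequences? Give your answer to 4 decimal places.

0.4926

The sequences differ at positions 1 (A/C), 7 (C/A), 8 (C/G), 9 (C/G), 10 (C/T), 11 (A/T), 23 (C/A), 24 (G/T), 28 (T/G), 32 (G/T), 33 (T/G), 35 (A/T), 36 (A/T).
p = 13/36 = 0.361111.
d = −0.75 · ln(1 − (4/3)·0.361111) = −0.75 · ln(0.518519) = −0.75 · (-0.656779) = 0.4926.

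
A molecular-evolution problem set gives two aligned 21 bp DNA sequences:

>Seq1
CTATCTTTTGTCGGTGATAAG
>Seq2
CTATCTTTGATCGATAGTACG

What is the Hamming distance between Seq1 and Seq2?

6

Differing sites — 9:T/G; 10:G/A; 14:G/A; 16:G/A; 17:A/G; 20:A/C.
That gives 6 mismatches out of 21 aligned sites, so the Hamming distance is 6.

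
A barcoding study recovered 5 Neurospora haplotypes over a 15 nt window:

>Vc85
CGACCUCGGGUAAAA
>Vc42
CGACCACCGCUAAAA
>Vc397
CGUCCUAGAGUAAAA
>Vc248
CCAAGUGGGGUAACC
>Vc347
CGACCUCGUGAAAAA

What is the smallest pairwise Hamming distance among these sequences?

Pairwise Hamming distances:
  Vc85 vs Vc42: 3
  Vc85 vs Vc397: 3
  Vc85 vs Vc248: 6
  Vc85 vs Vc347: 2
  Vc42 vs Vc397: 6
  Vc42 vs Vc248: 9
  Vc42 vs Vc347: 5
  Vc397 vs Vc248: 8
  Vc397 vs Vc347: 4
  Vc248 vs Vc347: 8
The smallest is 2, between Vc85 and Vc347.

2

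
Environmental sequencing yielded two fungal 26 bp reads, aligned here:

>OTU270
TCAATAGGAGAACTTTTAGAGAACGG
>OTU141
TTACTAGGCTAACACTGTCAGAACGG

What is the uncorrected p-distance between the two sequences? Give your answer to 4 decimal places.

0.3462

Differing sites — 2:C/T; 4:A/C; 9:A/C; 10:G/T; 14:T/A; 15:T/C; 17:T/G; 18:A/T; 19:G/C.
There are 9 differences over 26 sites, so p = 9/26 = 0.3462.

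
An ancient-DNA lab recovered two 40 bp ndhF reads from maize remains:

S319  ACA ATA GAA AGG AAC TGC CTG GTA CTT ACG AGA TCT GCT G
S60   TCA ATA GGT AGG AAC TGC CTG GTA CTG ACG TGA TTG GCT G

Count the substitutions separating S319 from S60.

7

Mismatches occur at site 1 (A↔T), site 8 (A↔G), site 9 (A↔T), site 27 (T↔G), site 31 (A↔T), site 35 (C↔T), site 36 (T↔G).
That gives 7 mismatches out of 40 aligned sites, so the Hamming distance is 7.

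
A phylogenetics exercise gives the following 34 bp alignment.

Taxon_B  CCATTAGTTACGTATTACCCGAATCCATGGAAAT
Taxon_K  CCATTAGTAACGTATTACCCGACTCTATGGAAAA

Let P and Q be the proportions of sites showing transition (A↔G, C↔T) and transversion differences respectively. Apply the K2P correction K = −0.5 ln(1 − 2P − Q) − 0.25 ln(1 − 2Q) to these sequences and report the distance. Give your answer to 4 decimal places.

Differing sites — 9:T/A (Tv); 23:A/C (Tv); 26:C/T (Ti); 34:T/A (Tv).
Of the 4 differences, 1 transition and 3 transversions over 34 sites: P = 1/34 = 0.029412, Q = 3/34 = 0.088235.
d = −0.5·ln(0.852941) − 0.25·ln(0.823530) = −0.5·(-0.159065) − 0.25·(-0.194155) = 0.1281.

0.1281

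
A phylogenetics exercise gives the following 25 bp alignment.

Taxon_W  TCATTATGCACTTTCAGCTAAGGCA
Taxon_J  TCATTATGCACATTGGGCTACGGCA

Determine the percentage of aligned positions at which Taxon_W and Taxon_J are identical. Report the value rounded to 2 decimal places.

The sequences differ at positions 12 (T/A), 15 (C/G), 16 (A/G), 21 (A/C).
21 of the 25 sites match, so the percent identity is 21/25 × 100 = 84.00%.

84.00%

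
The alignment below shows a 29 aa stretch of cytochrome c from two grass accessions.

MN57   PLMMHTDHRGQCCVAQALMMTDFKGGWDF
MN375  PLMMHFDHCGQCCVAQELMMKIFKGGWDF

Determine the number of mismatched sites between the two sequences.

Mismatches occur at site 6 (T↔F), site 9 (R↔C), site 17 (A↔E), site 21 (T↔K), site 22 (D↔I).
That gives 5 mismatches out of 29 aligned sites, so the Hamming distance is 5.

5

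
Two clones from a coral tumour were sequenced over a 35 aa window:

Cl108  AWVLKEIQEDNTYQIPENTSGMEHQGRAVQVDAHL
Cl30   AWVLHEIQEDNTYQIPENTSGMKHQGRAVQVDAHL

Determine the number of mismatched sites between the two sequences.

2

Differing sites — 5:K/H; 23:E/K.
That gives 2 mismatches out of 35 aligned sites, so the Hamming distance is 2.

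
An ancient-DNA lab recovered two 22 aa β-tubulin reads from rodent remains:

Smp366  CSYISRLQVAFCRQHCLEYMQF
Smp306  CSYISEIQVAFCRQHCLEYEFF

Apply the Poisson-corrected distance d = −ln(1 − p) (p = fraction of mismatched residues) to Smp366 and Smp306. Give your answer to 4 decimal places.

Differing sites — 6:R/E; 7:L/I; 20:M/E; 21:Q/F.
p = 4/22 = 0.181818.
d = −ln(1 − 0.181818) = −ln(0.818182) = 0.2007.

0.2007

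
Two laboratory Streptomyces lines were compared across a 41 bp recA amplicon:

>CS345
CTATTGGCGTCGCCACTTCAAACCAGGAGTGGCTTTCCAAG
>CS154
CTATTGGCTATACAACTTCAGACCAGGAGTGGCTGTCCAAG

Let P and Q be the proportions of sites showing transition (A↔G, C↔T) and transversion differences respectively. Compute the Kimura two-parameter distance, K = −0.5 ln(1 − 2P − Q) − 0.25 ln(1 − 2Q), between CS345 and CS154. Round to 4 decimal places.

0.1941

Mismatches occur at site 9 (G/T, transversion), site 10 (T/A, transversion), site 11 (C/T, transition), site 12 (G/A, transition), site 14 (C/A, transversion), site 21 (A/G, transition), site 35 (T/G, transversion).
Of the 7 differences, 3 transitions and 4 transversions over 41 sites: P = 3/41 = 0.073171, Q = 4/41 = 0.097561.
d = −0.5·ln(0.756097) − 0.25·ln(0.804878) = −0.5·(-0.279586) − 0.25·(-0.217065) = 0.1941.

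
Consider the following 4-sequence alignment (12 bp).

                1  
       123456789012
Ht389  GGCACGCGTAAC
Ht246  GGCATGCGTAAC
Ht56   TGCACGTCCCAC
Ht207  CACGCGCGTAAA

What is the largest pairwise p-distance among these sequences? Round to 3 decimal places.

0.667

Pairwise Hamming distances:
  Ht389 vs Ht246: 1
  Ht389 vs Ht56: 5
  Ht389 vs Ht207: 4
  Ht246 vs Ht56: 6
  Ht246 vs Ht207: 5
  Ht56 vs Ht207: 8
The largest is 8 mismatches, between Ht56 and Ht207; p = 8/12 = 0.667.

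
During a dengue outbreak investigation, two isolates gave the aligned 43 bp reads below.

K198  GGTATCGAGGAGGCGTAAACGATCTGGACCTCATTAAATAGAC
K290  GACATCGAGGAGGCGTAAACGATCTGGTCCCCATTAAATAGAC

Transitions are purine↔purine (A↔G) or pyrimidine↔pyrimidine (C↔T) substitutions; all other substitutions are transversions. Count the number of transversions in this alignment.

Differing sites — 2:G/A (Ti); 3:T/C (Ti); 28:A/T (Tv); 31:T/C (Ti).
Of the 4 differences, 3 transitions and 1 transversion, so the answer is 1.

1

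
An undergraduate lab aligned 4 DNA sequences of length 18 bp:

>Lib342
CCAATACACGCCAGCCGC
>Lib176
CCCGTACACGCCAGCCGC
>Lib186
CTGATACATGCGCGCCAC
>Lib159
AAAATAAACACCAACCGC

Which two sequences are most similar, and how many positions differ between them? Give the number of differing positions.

2

Pairwise Hamming distances:
  Lib342 vs Lib176: 2
  Lib342 vs Lib186: 6
  Lib342 vs Lib159: 5
  Lib176 vs Lib186: 7
  Lib176 vs Lib159: 7
  Lib186 vs Lib159: 10
The smallest is 2, between Lib342 and Lib176.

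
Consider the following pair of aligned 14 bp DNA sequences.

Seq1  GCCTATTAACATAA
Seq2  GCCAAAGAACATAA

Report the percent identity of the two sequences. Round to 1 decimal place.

78.6%

Mismatches occur at site 4 (T/A), site 6 (T/A), site 7 (T/G).
11 of the 14 sites match, so the percent identity is 11/14 × 100 = 78.6%.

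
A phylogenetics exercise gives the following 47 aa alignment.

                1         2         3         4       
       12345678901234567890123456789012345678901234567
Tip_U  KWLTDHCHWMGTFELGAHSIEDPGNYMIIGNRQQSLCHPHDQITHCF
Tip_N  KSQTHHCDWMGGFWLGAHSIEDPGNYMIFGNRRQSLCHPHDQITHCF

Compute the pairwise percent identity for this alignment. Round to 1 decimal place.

83.0%

Differing sites — 2:W/S; 3:L/Q; 5:D/H; 8:H/D; 12:T/G; 14:E/W; 29:I/F; 33:Q/R.
39 of the 47 sites match, so the percent identity is 39/47 × 100 = 83.0%.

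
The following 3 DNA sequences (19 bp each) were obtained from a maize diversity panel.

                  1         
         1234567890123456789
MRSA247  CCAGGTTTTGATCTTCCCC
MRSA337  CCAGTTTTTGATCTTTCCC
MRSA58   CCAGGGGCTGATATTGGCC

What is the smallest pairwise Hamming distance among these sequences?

2

Pairwise Hamming distances:
  MRSA247 vs MRSA337: 2
  MRSA247 vs MRSA58: 6
  MRSA337 vs MRSA58: 7
The smallest is 2, between MRSA247 and MRSA337.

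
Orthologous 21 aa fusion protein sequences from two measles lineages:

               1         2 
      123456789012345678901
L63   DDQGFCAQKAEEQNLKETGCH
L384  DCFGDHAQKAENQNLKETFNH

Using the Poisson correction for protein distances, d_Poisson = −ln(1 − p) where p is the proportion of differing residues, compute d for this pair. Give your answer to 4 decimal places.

The sequences differ at positions 2 (D/C), 3 (Q/F), 5 (F/D), 6 (C/H), 12 (E/N), 19 (G/F), 20 (C/N).
p = 7/21 = 0.333333.
d = −ln(1 − 0.333333) = −ln(0.666667) = 0.4055.

0.4055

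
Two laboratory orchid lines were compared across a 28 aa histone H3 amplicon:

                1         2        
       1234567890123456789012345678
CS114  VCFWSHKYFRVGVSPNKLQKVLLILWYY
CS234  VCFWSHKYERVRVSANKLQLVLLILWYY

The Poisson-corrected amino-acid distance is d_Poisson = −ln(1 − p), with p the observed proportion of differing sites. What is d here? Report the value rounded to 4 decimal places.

0.1542

Mismatches occur at site 9 (F→E), site 12 (G→R), site 15 (P→A), site 20 (K→L).
p = 4/28 = 0.142857.
d = −ln(1 − 0.142857) = −ln(0.857143) = 0.1542.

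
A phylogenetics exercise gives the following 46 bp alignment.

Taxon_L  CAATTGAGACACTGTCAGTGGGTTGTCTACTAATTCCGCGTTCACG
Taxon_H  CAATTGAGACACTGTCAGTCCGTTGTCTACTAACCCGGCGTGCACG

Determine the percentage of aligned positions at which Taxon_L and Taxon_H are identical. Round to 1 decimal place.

87.0%

Mismatches occur at site 20 (G↔C), site 21 (G↔C), site 34 (T↔C), site 35 (T↔C), site 37 (C↔G), site 42 (T↔G).
40 of the 46 sites match, so the percent identity is 40/46 × 100 = 87.0%.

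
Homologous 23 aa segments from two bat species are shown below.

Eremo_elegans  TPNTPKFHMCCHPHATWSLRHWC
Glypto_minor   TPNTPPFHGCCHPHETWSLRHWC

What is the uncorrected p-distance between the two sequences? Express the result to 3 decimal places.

0.130

Differing sites — 6:K/P; 9:M/G; 15:A/E.
There are 3 differences over 23 sites, so p = 3/23 = 0.130.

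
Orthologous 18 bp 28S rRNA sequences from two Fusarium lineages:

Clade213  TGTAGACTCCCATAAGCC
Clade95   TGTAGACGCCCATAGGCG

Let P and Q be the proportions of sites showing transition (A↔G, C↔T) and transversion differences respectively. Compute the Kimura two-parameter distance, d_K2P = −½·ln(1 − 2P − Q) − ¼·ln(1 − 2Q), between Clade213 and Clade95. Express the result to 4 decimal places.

0.1885

Differing sites — 8:T/G (Tv); 15:A/G (Ti); 18:C/G (Tv).
Of the 3 differences, 1 transition and 2 transversions over 18 sites: P = 1/18 = 0.055556, Q = 2/18 = 0.111111.
d = −0.5·ln(0.777777) − 0.25·ln(0.777778) = −0.5·(-0.251315) − 0.25·(-0.251314) = 0.1885.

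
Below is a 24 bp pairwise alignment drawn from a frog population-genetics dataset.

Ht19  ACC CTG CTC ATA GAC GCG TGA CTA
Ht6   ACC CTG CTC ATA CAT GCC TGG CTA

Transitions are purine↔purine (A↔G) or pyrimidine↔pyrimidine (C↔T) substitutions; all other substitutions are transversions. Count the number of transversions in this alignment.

2

Mismatches occur at site 13 (G→C, transversion), site 15 (C→T, transition), site 18 (G→C, transversion), site 21 (A→G, transition).
Of the 4 differences, 2 transitions and 2 transversions, so the answer is 2.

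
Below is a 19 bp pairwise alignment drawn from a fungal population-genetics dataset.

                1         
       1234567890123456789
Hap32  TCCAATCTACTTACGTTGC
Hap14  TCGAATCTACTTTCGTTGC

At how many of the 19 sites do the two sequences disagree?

2

The sequences differ at positions 3 (C/G), 13 (A/T).
That gives 2 mismatches out of 19 aligned sites, so the Hamming distance is 2.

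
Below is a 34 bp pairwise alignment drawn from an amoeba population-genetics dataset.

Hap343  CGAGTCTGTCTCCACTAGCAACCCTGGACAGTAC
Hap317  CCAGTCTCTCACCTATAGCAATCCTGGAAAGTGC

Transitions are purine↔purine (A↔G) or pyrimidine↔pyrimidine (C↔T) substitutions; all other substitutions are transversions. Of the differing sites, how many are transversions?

Mismatches occur at site 2 (G/C, transversion), site 8 (G/C, transversion), site 11 (T/A, transversion), site 14 (A/T, transversion), site 15 (C/A, transversion), site 22 (C/T, transition), site 29 (C/A, transversion), site 33 (A/G, transition).
Of the 8 differences, 2 transitions and 6 transversions, so the answer is 6.

6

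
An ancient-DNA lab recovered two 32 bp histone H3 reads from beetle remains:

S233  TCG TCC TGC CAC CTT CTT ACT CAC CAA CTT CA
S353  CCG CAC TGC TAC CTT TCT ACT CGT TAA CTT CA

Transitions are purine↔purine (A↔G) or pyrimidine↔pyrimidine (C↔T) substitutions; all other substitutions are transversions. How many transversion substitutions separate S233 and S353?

The sequences differ at positions 1 (T/C, transition), 4 (T/C, transition), 5 (C/A, transversion), 10 (C/T, transition), 16 (C/T, transition), 17 (T/C, transition), 23 (A/G, transition), 24 (C/T, transition), 25 (C/T, transition).
Of the 9 differences, 8 transitions and 1 transversion, so the answer is 1.

1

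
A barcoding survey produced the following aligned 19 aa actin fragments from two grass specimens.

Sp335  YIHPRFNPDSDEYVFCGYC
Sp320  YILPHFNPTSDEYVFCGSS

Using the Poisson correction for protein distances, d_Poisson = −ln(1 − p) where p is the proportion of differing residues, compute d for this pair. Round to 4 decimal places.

0.3054

Mismatches occur at site 3 (H→L), site 5 (R→H), site 9 (D→T), site 18 (Y→S), site 19 (C→S).
p = 5/19 = 0.263158.
d = −ln(1 − 0.263158) = −ln(0.736842) = 0.3054.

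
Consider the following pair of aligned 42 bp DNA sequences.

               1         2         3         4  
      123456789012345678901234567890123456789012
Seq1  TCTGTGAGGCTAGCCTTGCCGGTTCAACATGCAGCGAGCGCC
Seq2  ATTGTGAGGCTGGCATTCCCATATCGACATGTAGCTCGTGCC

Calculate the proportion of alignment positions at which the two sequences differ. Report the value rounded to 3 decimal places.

Mismatches occur at site 1 (T↔A), site 2 (C↔T), site 12 (A↔G), site 15 (C↔A), site 18 (G↔C), site 21 (G↔A), site 22 (G↔T), site 23 (T↔A), site 26 (A↔G), site 32 (C↔T), site 36 (G↔T), site 37 (A↔C), site 39 (C↔T).
There are 13 differences over 42 sites, so p = 13/42 = 0.310.

0.310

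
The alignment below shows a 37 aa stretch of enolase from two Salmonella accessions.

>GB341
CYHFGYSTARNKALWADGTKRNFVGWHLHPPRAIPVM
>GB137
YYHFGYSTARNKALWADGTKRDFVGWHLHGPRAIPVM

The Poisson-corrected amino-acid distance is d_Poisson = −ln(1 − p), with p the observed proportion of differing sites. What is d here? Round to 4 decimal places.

0.0846

Mismatches occur at site 1 (C→Y), site 22 (N→D), site 30 (P→G).
p = 3/37 = 0.081081.
d = −ln(1 − 0.081081) = −ln(0.918919) = 0.0846.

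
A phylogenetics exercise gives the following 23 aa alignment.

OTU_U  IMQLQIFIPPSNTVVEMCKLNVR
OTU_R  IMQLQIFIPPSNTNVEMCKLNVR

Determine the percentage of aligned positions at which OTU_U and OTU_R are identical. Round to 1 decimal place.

The sequences differ at position 14 (V/N).
22 of the 23 sites match, so the percent identity is 22/23 × 100 = 95.7%.

95.7%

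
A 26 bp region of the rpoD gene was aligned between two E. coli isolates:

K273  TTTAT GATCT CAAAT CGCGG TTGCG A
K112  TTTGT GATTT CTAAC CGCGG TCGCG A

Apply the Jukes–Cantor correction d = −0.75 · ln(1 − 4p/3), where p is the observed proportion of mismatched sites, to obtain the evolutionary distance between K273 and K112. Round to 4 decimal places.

0.2222

The sequences differ at positions 4 (A/G), 9 (C/T), 12 (A/T), 15 (T/C), 22 (T/C).
p = 5/26 = 0.192308.
d = −0.75 · ln(1 − (4/3)·0.192308) = −0.75 · ln(0.743589) = −0.75 · (-0.296267) = 0.2222.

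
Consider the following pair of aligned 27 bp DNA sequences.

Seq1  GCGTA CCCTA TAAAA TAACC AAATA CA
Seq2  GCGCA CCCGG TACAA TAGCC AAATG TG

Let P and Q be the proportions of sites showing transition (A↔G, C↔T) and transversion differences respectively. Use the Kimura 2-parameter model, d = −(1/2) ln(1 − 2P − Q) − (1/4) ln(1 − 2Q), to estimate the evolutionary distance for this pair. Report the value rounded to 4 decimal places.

0.4055

Differing sites — 4:T/C (Ti); 9:T/G (Tv); 10:A/G (Ti); 13:A/C (Tv); 18:A/G (Ti); 25:A/G (Ti); 26:C/T (Ti); 27:A/G (Ti).
Of the 8 differences, 6 transitions and 2 transversions over 27 sites: P = 6/27 = 0.222222, Q = 2/27 = 0.074074.
d = −0.5·ln(0.481482) − 0.25·ln(0.851852) = −0.5·(-0.730886) − 0.25·(-0.160342) = 0.4055.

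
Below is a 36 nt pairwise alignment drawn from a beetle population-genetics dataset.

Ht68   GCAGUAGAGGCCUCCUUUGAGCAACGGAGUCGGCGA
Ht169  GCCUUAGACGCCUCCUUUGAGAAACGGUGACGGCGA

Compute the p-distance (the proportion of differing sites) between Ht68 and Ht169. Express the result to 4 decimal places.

Mismatches occur at site 3 (A/C), site 4 (G/U), site 9 (G/C), site 22 (C/A), site 28 (A/U), site 30 (U/A).
There are 6 differences over 36 sites, so p = 6/36 = 0.1667.

0.1667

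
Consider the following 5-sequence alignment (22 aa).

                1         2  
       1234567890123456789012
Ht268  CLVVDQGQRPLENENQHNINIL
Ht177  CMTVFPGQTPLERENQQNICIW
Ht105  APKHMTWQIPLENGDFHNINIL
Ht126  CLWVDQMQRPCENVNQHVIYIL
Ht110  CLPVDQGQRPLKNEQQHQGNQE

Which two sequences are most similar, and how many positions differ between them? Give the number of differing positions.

6

Pairwise Hamming distances:
  Ht268 vs Ht177: 9
  Ht268 vs Ht105: 11
  Ht268 vs Ht126: 6
  Ht268 vs Ht110: 7
  Ht177 vs Ht105: 15
  Ht177 vs Ht126: 13
  Ht177 vs Ht110: 14
  Ht105 vs Ht126: 14
  Ht105 vs Ht110: 16
  Ht126 vs Ht110: 11
The smallest is 6, between Ht268 and Ht126.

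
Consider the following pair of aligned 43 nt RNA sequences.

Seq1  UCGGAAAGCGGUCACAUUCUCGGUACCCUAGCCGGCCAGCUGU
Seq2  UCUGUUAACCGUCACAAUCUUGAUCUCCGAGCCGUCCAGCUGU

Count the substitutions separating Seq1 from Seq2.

Differing sites — 3:G/U; 5:A/U; 6:A/U; 8:G/A; 10:G/C; 17:U/A; 21:C/U; 23:G/A; 25:A/C; 26:C/U; 29:U/G; 35:G/U.
That gives 12 mismatches out of 43 aligned sites, so the Hamming distance is 12.

12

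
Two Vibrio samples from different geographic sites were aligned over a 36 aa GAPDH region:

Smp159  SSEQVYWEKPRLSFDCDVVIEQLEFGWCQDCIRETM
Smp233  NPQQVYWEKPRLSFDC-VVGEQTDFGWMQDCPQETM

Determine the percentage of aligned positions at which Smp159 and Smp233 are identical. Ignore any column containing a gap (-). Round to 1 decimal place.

Excluding the 1 gap column leaves 35 comparable sites.
The sequences differ at positions 1 (S/N), 2 (S/P), 3 (E/Q), 20 (I/G), 23 (L/T), 24 (E/D), 28 (C/M), 32 (I/P), 33 (R/Q).
26 of the 35 comparable sites match, so the percent identity is 26/35 × 100 = 74.3%.

74.3%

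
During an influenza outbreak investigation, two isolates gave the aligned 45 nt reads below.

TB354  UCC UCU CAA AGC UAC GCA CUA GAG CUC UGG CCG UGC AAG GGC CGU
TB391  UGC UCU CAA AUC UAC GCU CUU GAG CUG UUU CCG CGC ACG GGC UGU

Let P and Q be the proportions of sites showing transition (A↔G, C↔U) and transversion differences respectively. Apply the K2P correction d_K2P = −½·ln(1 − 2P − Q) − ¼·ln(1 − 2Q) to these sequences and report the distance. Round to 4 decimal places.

0.2649

Differing sites — 2:C/G (Tv); 11:G/U (Tv); 18:A/U (Tv); 21:A/U (Tv); 27:C/G (Tv); 29:G/U (Tv); 30:G/U (Tv); 34:U/C (Ti); 38:A/C (Tv); 43:C/U (Ti).
Of the 10 differences, 2 transitions and 8 transversions over 45 sites: P = 2/45 = 0.044444, Q = 8/45 = 0.177778.
d = −0.5·ln(0.733334) − 0.25·ln(0.644444) = −0.5·(-0.310154) − 0.25·(-0.439367) = 0.2649.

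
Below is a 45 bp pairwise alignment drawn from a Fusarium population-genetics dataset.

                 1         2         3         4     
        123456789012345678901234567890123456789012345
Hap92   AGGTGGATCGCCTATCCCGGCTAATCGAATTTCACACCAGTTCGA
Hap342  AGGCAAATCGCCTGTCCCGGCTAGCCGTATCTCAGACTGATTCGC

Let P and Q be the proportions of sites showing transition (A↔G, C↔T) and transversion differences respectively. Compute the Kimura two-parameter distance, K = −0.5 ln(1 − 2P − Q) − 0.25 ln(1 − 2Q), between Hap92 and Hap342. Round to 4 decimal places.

Differing sites — 4:T/C (Ti); 5:G/A (Ti); 6:G/A (Ti); 14:A/G (Ti); 24:A/G (Ti); 25:T/C (Ti); 28:A/T (Tv); 31:T/C (Ti); 35:C/G (Tv); 38:C/T (Ti); 39:A/G (Ti); 40:G/A (Ti); 45:A/C (Tv).
Of the 13 differences, 10 transitions and 3 transversions over 45 sites: P = 10/45 = 0.222222, Q = 3/45 = 0.066667.
d = −0.5·ln(0.488889) − 0.25·ln(0.866666) = −0.5·(-0.715620) − 0.25·(-0.143102) = 0.3936.

0.3936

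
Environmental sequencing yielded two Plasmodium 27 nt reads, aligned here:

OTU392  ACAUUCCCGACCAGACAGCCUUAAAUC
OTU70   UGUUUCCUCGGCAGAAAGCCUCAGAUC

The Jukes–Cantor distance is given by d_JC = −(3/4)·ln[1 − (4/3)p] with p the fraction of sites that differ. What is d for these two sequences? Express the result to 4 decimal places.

0.5107

The sequences differ at positions 1 (A/U), 2 (C/G), 3 (A/U), 8 (C/U), 9 (G/C), 10 (A/G), 11 (C/G), 16 (C/A), 22 (U/C), 24 (A/G).
p = 10/27 = 0.370370.
d = −0.75 · ln(1 − (4/3)·0.370370) = −0.75 · ln(0.506173) = −0.75 · (-0.680877) = 0.5107.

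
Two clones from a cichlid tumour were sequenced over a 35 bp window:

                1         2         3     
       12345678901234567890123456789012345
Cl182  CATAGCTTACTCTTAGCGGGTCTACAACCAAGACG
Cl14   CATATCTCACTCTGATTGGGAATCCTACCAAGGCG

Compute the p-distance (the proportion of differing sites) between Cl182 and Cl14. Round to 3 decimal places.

0.286

Differing sites — 5:G/T; 8:T/C; 14:T/G; 16:G/T; 17:C/T; 21:T/A; 22:C/A; 24:A/C; 26:A/T; 33:A/G.
There are 10 differences over 35 sites, so p = 10/35 = 0.286.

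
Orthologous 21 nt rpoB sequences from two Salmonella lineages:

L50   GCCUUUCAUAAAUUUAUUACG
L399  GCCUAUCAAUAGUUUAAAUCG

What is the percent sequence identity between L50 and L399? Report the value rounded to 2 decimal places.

66.67%

Mismatches occur at site 5 (U/A), site 9 (U/A), site 10 (A/U), site 12 (A/G), site 17 (U/A), site 18 (U/A), site 19 (A/U).
14 of the 21 sites match, so the percent identity is 14/21 × 100 = 66.67%.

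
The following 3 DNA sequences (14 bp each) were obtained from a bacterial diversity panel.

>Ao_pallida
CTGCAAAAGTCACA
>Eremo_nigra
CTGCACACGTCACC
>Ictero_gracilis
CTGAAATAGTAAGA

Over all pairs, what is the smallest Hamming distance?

Pairwise Hamming distances:
  Ao_pallida vs Eremo_nigra: 3
  Ao_pallida vs Ictero_gracilis: 4
  Eremo_nigra vs Ictero_gracilis: 7
The smallest is 3, between Ao_pallida and Eremo_nigra.

3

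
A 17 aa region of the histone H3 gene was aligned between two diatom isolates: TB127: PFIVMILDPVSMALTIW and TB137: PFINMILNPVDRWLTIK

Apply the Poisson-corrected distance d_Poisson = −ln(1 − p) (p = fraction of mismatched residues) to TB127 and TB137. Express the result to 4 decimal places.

0.4353

Differing sites — 4:V/N; 8:D/N; 11:S/D; 12:M/R; 13:A/W; 17:W/K.
p = 6/17 = 0.352941.
d = −ln(1 − 0.352941) = −ln(0.647059) = 0.4353.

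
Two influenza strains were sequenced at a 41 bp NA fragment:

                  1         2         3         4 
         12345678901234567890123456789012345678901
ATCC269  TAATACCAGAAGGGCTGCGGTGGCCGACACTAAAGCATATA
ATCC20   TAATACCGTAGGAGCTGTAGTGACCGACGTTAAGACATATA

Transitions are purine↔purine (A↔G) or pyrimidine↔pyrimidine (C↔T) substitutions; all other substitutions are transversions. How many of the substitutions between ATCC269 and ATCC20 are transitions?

The sequences differ at positions 8 (A/G, transition), 9 (G/T, transversion), 11 (A/G, transition), 13 (G/A, transition), 18 (C/T, transition), 19 (G/A, transition), 23 (G/A, transition), 29 (A/G, transition), 30 (C/T, transition), 34 (A/G, transition), 35 (G/A, transition).
Of the 11 differences, 10 transitions and 1 transversion, so the answer is 10.

10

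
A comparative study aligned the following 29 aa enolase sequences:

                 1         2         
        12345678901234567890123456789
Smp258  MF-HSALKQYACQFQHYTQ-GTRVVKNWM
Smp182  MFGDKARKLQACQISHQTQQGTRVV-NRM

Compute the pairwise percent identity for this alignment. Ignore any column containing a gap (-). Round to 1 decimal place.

65.4%

Excluding the 3 gap columns leaves 26 comparable sites.
The sequences differ at positions 4 (H/D), 5 (S/K), 7 (L/R), 9 (Q/L), 10 (Y/Q), 14 (F/I), 15 (Q/S), 17 (Y/Q), 28 (W/R).
17 of the 26 comparable sites match, so the percent identity is 17/26 × 100 = 65.4%.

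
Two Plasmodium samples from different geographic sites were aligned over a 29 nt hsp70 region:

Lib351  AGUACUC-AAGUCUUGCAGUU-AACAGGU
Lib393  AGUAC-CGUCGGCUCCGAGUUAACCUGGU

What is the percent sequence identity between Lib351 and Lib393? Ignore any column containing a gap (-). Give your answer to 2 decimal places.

69.23%

Excluding the 3 gap columns leaves 26 comparable sites.
Mismatches occur at site 9 (A/U), site 10 (A/C), site 12 (U/G), site 15 (U/C), site 16 (G/C), site 17 (C/G), site 24 (A/C), site 26 (A/U).
18 of the 26 comparable sites match, so the percent identity is 18/26 × 100 = 69.23%.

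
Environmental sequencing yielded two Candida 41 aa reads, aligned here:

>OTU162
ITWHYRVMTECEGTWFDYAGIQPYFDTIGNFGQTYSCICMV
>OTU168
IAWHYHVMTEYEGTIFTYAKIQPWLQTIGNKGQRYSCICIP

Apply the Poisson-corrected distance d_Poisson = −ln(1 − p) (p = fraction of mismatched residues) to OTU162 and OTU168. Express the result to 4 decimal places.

0.3814

Differing sites — 2:T/A; 6:R/H; 11:C/Y; 15:W/I; 17:D/T; 20:G/K; 24:Y/W; 25:F/L; 26:D/Q; 31:F/K; 34:T/R; 40:M/I; 41:V/P.
p = 13/41 = 0.317073.
d = −ln(1 − 0.317073) = −ln(0.682927) = 0.3814.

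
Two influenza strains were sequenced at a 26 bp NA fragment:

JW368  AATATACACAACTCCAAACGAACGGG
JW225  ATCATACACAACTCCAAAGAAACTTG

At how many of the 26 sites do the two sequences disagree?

6

The sequences differ at positions 2 (A/T), 3 (T/C), 19 (C/G), 20 (G/A), 24 (G/T), 25 (G/T).
That gives 6 mismatches out of 26 aligned sites, so the Hamming distance is 6.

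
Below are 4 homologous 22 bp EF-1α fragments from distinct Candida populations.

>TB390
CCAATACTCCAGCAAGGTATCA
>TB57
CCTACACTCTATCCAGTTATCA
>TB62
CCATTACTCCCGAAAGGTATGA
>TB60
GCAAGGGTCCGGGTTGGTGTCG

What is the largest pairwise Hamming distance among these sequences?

14

Pairwise Hamming distances:
  TB390 vs TB57: 6
  TB390 vs TB62: 4
  TB390 vs TB60: 10
  TB57 vs TB62: 10
  TB57 vs TB60: 14
  TB62 vs TB60: 12
The largest is 14, between TB57 and TB60.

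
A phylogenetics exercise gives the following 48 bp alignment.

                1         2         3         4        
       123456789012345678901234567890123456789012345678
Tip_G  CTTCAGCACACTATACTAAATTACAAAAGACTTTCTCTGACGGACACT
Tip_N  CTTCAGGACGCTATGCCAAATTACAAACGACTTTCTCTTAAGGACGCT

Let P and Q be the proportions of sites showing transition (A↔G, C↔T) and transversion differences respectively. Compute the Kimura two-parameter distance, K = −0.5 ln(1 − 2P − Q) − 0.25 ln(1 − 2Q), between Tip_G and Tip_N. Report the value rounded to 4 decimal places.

0.1894

The sequences differ at positions 7 (C/G, transversion), 10 (A/G, transition), 15 (A/G, transition), 17 (T/C, transition), 28 (A/C, transversion), 39 (G/T, transversion), 41 (C/A, transversion), 46 (A/G, transition).
Of the 8 differences, 4 transitions and 4 transversions over 48 sites: P = 4/48 = 0.083333, Q = 4/48 = 0.083333.
d = −0.5·ln(0.750001) − 0.25·ln(0.833334) = −0.5·(-0.287681) − 0.25·(-0.182321) = 0.1894.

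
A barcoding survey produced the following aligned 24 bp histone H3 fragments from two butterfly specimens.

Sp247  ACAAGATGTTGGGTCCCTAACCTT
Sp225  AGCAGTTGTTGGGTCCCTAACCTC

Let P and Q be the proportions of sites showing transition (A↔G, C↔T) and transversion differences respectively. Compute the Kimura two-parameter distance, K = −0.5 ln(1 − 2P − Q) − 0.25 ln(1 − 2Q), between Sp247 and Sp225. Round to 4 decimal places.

The sequences differ at positions 2 (C/G, transversion), 3 (A/C, transversion), 6 (A/T, transversion), 24 (T/C, transition).
Of the 4 differences, 1 transition and 3 transversions over 24 sites: P = 1/24 = 0.041667, Q = 3/24 = 0.125000.
d = −0.5·ln(0.791666) − 0.25·ln(0.750000) = −0.5·(-0.233616) − 0.25·(-0.287682) = 0.1887.

0.1887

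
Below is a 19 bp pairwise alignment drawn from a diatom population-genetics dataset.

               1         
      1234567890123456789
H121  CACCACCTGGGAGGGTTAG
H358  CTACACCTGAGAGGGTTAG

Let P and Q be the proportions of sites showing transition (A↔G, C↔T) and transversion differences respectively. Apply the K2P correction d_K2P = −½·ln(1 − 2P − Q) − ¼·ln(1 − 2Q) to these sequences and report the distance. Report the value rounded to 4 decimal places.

Mismatches occur at site 2 (A↔T, transversion), site 3 (C↔A, transversion), site 10 (G↔A, transition).
Of the 3 differences, 1 transition and 2 transversions over 19 sites: P = 1/19 = 0.052632, Q = 2/19 = 0.105263.
d = −0.5·ln(0.789473) − 0.25·ln(0.789474) = −0.5·(-0.236390) − 0.25·(-0.236388) = 0.1773.

0.1773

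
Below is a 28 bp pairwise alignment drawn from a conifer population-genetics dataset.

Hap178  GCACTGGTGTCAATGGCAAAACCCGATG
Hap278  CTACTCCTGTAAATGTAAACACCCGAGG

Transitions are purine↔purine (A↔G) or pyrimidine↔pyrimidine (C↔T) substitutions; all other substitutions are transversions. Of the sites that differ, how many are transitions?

Differing sites — 1:G/C (Tv); 2:C/T (Ti); 6:G/C (Tv); 7:G/C (Tv); 11:C/A (Tv); 16:G/T (Tv); 17:C/A (Tv); 20:A/C (Tv); 27:T/G (Tv).
Of the 9 differences, 1 transition and 8 transversions, so the answer is 1.

1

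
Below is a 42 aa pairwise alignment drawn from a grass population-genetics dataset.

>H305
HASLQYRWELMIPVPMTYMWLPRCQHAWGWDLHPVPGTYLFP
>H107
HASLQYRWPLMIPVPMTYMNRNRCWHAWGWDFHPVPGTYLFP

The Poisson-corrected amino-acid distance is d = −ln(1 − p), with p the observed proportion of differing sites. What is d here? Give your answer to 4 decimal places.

The sequences differ at positions 9 (E/P), 20 (W/N), 21 (L/R), 22 (P/N), 25 (Q/W), 32 (L/F).
p = 6/42 = 0.142857.
d = −ln(1 − 0.142857) = −ln(0.857143) = 0.1542.

0.1542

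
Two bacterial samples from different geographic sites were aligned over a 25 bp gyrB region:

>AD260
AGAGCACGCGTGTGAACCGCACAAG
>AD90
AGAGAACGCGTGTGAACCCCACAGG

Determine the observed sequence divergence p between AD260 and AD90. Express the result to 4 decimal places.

0.1200

Mismatches occur at site 5 (C↔A), site 19 (G↔C), site 24 (A↔G).
There are 3 differences over 25 sites, so p = 3/25 = 0.1200.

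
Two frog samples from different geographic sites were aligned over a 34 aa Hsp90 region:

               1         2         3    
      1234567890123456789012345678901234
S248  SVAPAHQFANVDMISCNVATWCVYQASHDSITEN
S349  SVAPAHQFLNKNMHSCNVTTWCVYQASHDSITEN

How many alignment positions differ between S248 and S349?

5

Differing sites — 9:A/L; 11:V/K; 12:D/N; 14:I/H; 19:A/T.
That gives 5 mismatches out of 34 aligned sites, so the Hamming distance is 5.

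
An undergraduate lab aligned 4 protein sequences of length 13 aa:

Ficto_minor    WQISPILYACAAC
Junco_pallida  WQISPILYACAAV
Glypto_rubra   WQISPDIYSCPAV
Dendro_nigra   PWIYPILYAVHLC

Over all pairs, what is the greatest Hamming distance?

10

Pairwise Hamming distances:
  Ficto_minor vs Junco_pallida: 1
  Ficto_minor vs Glypto_rubra: 5
  Ficto_minor vs Dendro_nigra: 6
  Junco_pallida vs Glypto_rubra: 4
  Junco_pallida vs Dendro_nigra: 7
  Glypto_rubra vs Dendro_nigra: 10
The largest is 10, between Glypto_rubra and Dendro_nigra.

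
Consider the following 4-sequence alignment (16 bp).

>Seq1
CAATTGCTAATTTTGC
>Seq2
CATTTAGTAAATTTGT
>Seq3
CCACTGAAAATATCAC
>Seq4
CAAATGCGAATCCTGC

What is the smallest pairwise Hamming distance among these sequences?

Pairwise Hamming distances:
  Seq1 vs Seq2: 5
  Seq1 vs Seq3: 7
  Seq1 vs Seq4: 4
  Seq2 vs Seq3: 11
  Seq2 vs Seq4: 9
  Seq3 vs Seq4: 8
The smallest is 4, between Seq1 and Seq4.

4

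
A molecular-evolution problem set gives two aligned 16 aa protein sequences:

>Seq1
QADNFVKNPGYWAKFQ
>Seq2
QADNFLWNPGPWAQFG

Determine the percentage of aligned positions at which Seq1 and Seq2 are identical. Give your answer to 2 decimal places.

68.75%

The sequences differ at positions 6 (V/L), 7 (K/W), 11 (Y/P), 14 (K/Q), 16 (Q/G).
11 of the 16 sites match, so the percent identity is 11/16 × 100 = 68.75%.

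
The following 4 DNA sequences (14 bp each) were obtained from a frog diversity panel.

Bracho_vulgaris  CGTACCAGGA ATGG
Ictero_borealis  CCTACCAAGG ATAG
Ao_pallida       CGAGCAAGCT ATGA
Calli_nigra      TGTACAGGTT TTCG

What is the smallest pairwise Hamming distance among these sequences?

4

Pairwise Hamming distances:
  Bracho_vulgaris vs Ictero_borealis: 4
  Bracho_vulgaris vs Ao_pallida: 6
  Bracho_vulgaris vs Calli_nigra: 7
  Ictero_borealis vs Ao_pallida: 9
  Ictero_borealis vs Calli_nigra: 9
  Ao_pallida vs Calli_nigra: 8
The smallest is 4, between Bracho_vulgaris and Ictero_borealis.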